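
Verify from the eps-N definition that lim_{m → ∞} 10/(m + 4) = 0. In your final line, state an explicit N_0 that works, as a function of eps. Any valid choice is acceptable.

Fix eps > 0. For m ≥ 1, |10/(m + 4) − 0| = 10/(m + 4) ≤ 10/m.
We need 10/m < eps, i.e. m > 10/eps.
Take N_0 = 10/eps. If m > N_0 then |10/(m + 4)| ≤ 10/m < eps.

N_0 = 10/eps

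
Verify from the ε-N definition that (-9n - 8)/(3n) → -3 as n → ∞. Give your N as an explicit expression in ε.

N = (8/3)/ε

Fix ε > 0. For n ≥ 1, |(-9n - 8)/(3n) + 3| = |-24|/(3(3n)) = 24/(3(3n)).
Since 3n ≥ 3n for n ≥ 1, this is ≤ 24/(3·3n) = (8/3)/n.
So |(-9n - 8)/(3n) + 3| < ε whenever n > (8/3)/ε.
Take N = (8/3)/ε. If n > N then |(-9n - 8)/(3n) + 3| ≤ (8/3)/n < ε.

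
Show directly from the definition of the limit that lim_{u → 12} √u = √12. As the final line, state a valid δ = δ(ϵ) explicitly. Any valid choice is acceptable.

Fix ϵ > 0. We want δ > 0 such that 0 < |u − 12| < δ implies |√u − √12| < ϵ.
Multiplying by the conjugate, |√u − √12| = |u − 12|/(√u + √12).
Restrict δ ≤ 12 so that |u − 12| < 12 forces u > 0, and then √u + √12 > √12.
Hence |√u − √12| < |u − 12|/√12, which is < ϵ once |u − 12| < √12·ϵ.
Take δ = min(12, √12·ϵ). If 0 < |u − 12| < δ then u > 0 and |√u − √12| < |u − 12|/√12 < ϵ.

δ = min(12, √12·ϵ)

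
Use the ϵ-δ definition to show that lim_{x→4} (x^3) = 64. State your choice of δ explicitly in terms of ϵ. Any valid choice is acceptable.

δ = min(1, ϵ/61)

Suppose ϵ > 0. We seek δ > 0 with 0 < |x − 4| < δ ⇒ |x^3 − 64| < ϵ.
Factor: x^3 − 64 = (x − 4)(x^2 + 4x + 16), so |x^3 − 64| = |x − 4|·|x^2 + 4x + 16|.
Impose δ ≤ 1 so that |x| < 5; then |x^2 + 4x + 16| ≤ 61.
Hence |x^3 − 64| ≤ 61|x − 4|, which is < ϵ once |x − 4| < ϵ/61.
Take δ = min(1, ϵ/61). If 0 < |x − 4| < δ then both bounds hold and |x^3 − 64| ≤ 61|x − 4| < 61·(ϵ/61) = ϵ.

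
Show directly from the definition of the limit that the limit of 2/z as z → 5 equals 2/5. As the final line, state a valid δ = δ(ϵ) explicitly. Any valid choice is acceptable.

Let ϵ > 0. We seek δ > 0 such that 0 < |z − 5| < δ implies |2/z − (2/5)| < ϵ.
|2/z − (2/5)| = 2·|5 − z|/(5·|z|) = 2|z − 5|/(5|z|).
Require δ ≤ 5/2 so that |z| > 5 − 5/2 = 5/2, hence 5|z| > 25/2.
Then |2/z − (2/5)| < 2|z − 5|/(25/2), which is < ϵ when |z − 5| < (25/4)ϵ.
Take δ = min(5/2, (25/4)ϵ). Then 0 < |z − 5| < δ gives both |z − 5| < 5/2 and |z − 5| < (25/4)ϵ, so |2/z − (2/5)| < ϵ.

δ = min(5/2, (25/4)ϵ)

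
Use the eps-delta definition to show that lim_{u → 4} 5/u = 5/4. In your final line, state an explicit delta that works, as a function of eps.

Let eps > 0. We seek delta > 0 such that 0 < |u − 4| < delta implies |5/u − (5/4)| < eps.
|5/u − (5/4)| = 5·|4 − u|/(4·|u|) = 5|u − 4|/(4|u|).
Require delta ≤ 2 so that |u| > 4 − 2 = 2, hence 4|u| > 8.
Then |5/u − (5/4)| < 5|u − 4|/8, which is < eps when |u − 4| < (8/5)eps.
Take delta = min(2, (8/5)eps). Then 0 < |u − 4| < delta gives both |u − 4| < 2 and |u − 4| < (8/5)eps, so |5/u − (5/4)| < eps.

delta = min(2, (8/5)eps)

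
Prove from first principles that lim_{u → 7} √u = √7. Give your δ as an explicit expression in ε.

Let ε > 0. We want δ > 0 such that 0 < |u − 7| < δ implies |√u − √7| < ε.
Multiplying by the conjugate, |√u − √7| = |u − 7|/(√u + √7).
Restrict δ ≤ 7 so that |u − 7| < 7 forces u > 0, and then √u + √7 > √7.
Hence |√u − √7| < |u − 7|/√7, which is < ε once |u − 7| < √7·ε.
Take δ = min(7, √7·ε). If 0 < |u − 7| < δ then u > 0 and |√u − √7| < |u − 7|/√7 < ε.

δ = min(7, √7·ε)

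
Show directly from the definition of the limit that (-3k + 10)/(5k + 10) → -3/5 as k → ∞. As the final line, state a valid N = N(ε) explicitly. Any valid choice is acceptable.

N = (16/5)/ε

Let ε > 0. For k ≥ 1, |(-3k + 10)/(5k + 10) + 3/5| = |80|/(5(5k + 10)) = 80/(5(5k + 10)).
Since 5k + 10 ≥ 5k for k ≥ 1, this is ≤ 80/(5·5k) = (16/5)/k.
So |(-3k + 10)/(5k + 10) + 3/5| < ε whenever k > (16/5)/ε.
Take N = (16/5)/ε. If k > N then |(-3k + 10)/(5k + 10) + 3/5| ≤ (16/5)/k < ε.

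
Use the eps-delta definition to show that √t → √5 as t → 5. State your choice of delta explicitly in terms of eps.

delta = min(5, √5·eps)

Fix eps > 0. We want delta > 0 such that 0 < |t − 5| < delta implies |√t − √5| < eps.
Rationalise: √t − √5 = (t − 5)/(√t + √5), so |√t − √5| = |t − 5|/(√t + √5).
Restrict delta ≤ 5 so that |t − 5| < 5 forces t > 0, and then √t + √5 > √5.
Hence |√t − √5| < |t − 5|/√5, which is < eps once |t − 5| < √5·eps.
Take delta = min(5, √5·eps). If 0 < |t − 5| < delta then t > 0 and |√t − √5| < |t − 5|/√5 < eps.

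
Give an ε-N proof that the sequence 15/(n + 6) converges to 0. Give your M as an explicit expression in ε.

Fix ε > 0. For n ≥ 1, |15/(n + 6) − 0| = 15/(n + 6) ≤ 15/n.
We need 15/n < ε, i.e. n > 15/ε.
Take M = 15/ε. If n > M then |15/(n + 6)| ≤ 15/n < ε.

M = 15/ε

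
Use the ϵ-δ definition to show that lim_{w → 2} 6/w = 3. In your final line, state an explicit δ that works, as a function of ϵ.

δ = min(1, (1/3)ϵ)

Fix ϵ > 0. We seek δ > 0 such that 0 < |w − 2| < δ implies |6/w − 3| < ϵ.
|6/w − 3| = 6·|2 − w|/(2·|w|) = 6|w − 2|/(2|w|).
Require δ ≤ 1 so that |w| > 2 − 1 = 1, hence 2|w| > 2.
Then |6/w − 3| < 6|w − 2|/2, which is < ϵ when |w − 2| < (1/3)ϵ.
Take δ = min(1, (1/3)ϵ). Then 0 < |w − 2| < δ gives both |w − 2| < 1 and |w − 2| < (1/3)ϵ, so |6/w − 3| < ϵ.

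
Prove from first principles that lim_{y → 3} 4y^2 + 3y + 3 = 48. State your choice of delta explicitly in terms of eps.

delta = min(1, eps/31)

Suppose eps > 0. We want delta > 0 such that 0 < |y − 3| < delta implies |(4y^2 + 3y + 3) − 48| < eps.
(4y^2 + 3y + 3) − 48 = 4y^2 + 3y - 45 = (y − 3)(4y + 15).
So |(4y^2 + 3y + 3) − 48| = |y − 3|·|4y + 15|.
Assume first that |y − 3| < 1, so |y| < 4. Then |4y + 15| ≤ 4·4 + 15 = 31.
Hence |(4y^2 + 3y + 3) − 48| ≤ 31|y − 3| < eps provided |y − 3| < eps/31.
Choosing delta = min(1, eps/31) ensures both conditions, hence |(4y^2 + 3y + 3) − 48| < eps.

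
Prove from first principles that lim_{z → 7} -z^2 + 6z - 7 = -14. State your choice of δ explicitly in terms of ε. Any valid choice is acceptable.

δ = min(1, ε/9)

Let ε > 0 be given. We want δ > 0 such that 0 < |z − 7| < δ implies |(-z^2 + 6z - 7) + 14| < ε.
(-z^2 + 6z - 7) + 14 = -z^2 + 6z + 7 = (z − 7)(-z - 1).
So |(-z^2 + 6z - 7) + 14| = |z − 7|·|-z - 1|.
Require δ ≤ 1. Then |z − 7| < 1 gives |z| < 8, and by the triangle inequality |-z - 1| ≤ 8 + 1 = 9.
Hence |(-z^2 + 6z - 7) + 14| ≤ 9|z − 7| < ε provided |z − 7| < ε/9.
Choosing δ = min(1, ε/9) ensures both conditions, hence |(-z^2 + 6z - 7) + 14| < ε.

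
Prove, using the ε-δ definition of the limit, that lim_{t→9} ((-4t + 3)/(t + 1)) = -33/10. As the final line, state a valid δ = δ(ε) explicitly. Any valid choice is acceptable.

δ = min(5, (50/7)ε)

Suppose ε > 0. We want δ > 0 with 0 < |t − 9| < δ ⇒ |(-4t + 3)/(t + 1) + 33/10| < ε.
Combining over a common denominator, (-4t + 3)/(t + 1) + 33/10 = [(-4t + 3)·10 − (-33)·(t + 1)] / [10·(t + 1)] = -7(t − 9) / (10(t + 1)).
So |(-4t + 3)/(t + 1) + 33/10| = 7|t − 9| / (10·|t + 1|).
Restrict δ ≤ 5. Then |t − 9| < 5 gives |t + 1| = |(t − 9) + 10| ≥ 10 − 5 = 5.
Hence |(-4t + 3)/(t + 1) + 33/10| < 7|t − 9|/(10·5) = (7/50)|t − 9|, which is < ε once |t − 9| < (50/7)ε.
Take δ = min(5, (50/7)ε). Then 0 < |t − 9| < δ forces both bounds, so |(-4t + 3)/(t + 1) + 33/10| < ε.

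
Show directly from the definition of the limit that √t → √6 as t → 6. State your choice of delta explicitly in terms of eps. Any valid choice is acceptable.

Fix eps > 0. We want delta > 0 such that 0 < |t − 6| < delta implies |√t − √6| < eps.
Multiplying by the conjugate, |√t − √6| = |t − 6|/(√t + √6).
Restrict delta ≤ 6 so that |t − 6| < 6 forces t > 0, and then √t + √6 > √6.
Hence |√t − √6| < |t − 6|/√6, which is < eps once |t − 6| < √6·eps.
Take delta = min(6, √6·eps). If 0 < |t − 6| < delta then t > 0 and |√t − √6| < |t − 6|/√6 < eps.

delta = min(6, √6·eps)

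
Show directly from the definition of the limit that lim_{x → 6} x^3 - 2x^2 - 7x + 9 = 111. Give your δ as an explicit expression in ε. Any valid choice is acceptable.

Let ε > 0. We want δ > 0 such that 0 < |x − 6| < δ implies |(x^3 - 2x^2 - 7x + 9) − 111| < ε.
(x^3 - 2x^2 - 7x + 9) − 111 = x^3 - 2x^2 - 7x - 102 = (x − 6)(x^2 + 4x + 17).
So |(x^3 - 2x^2 - 7x + 9) − 111| = |x − 6|·|x^2 + 4x + 17|.
Require δ ≤ 2. Then |x − 6| < 2 gives |x| < 8, and by the triangle inequality |x^2 + 4x + 17| ≤ 8^2 + 4·8 + 17 = 113.
Hence |(x^3 - 2x^2 - 7x + 9) − 111| ≤ 113|x − 6| < ε provided |x − 6| < ε/113.
Take δ = min(2, ε/113). Then 0 < |x − 6| < δ gives both |x − 6| < 2 and |x − 6| < ε/113, so |(x^3 - 2x^2 - 7x + 9) − 111| < ε.

δ = min(2, ε/113)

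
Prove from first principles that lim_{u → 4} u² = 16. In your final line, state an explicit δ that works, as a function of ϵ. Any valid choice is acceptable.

Let ϵ > 0. We seek δ > 0 with 0 < |u − 4| < δ ⇒ |u² − 16| < ϵ.
Factor: u² − 16 = (u − 4)(u + 4), so |u² − 16| = |u − 4|·|u + 4|.
Restrict δ ≤ 2. Then |u − 4| < 2 gives |u| < 6, so by the triangle inequality |u + 4| ≤ 6 + 4 = 10.
Hence |u² − 16| ≤ 10|u − 4|, which is < ϵ once |u − 4| < ϵ/10.
Take δ = min(2, ϵ/10). If 0 < |u − 4| < δ then both bounds hold and |u² − 16| ≤ 10|u − 4| < 10·(ϵ/10) = ϵ.

δ = min(2, ϵ/10)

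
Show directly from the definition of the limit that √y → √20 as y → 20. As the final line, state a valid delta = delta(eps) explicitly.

delta = min(20, √20·eps)

Let eps > 0 be given. We want delta > 0 such that 0 < |y − 20| < delta implies |√y − √20| < eps.
Rationalise: √y − √20 = (y − 20)/(√y + √20), so |√y − √20| = |y − 20|/(√y + √20).
Restrict delta ≤ 20 so that |y − 20| < 20 forces y > 0, and then √y + √20 > √20.
Hence |√y − √20| < |y − 20|/√20, which is < eps once |y − 20| < √20·eps.
Take delta = min(20, √20·eps). If 0 < |y − 20| < delta then y > 0 and |√y − √20| < |y − 20|/√20 < eps.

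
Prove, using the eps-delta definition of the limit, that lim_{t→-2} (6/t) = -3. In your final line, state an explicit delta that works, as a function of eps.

Suppose eps > 0. We seek delta > 0 such that 0 < |t + 2| < delta implies |6/t + 3| < eps.
|6/t + 3| = 6·|-2 − t|/(2·|t|) = 6|t + 2|/(2|t|).
Restrict delta ≤ 1. Then |t + 2| < 1 gives |t| > 1, so 2|t| > 2.
Then |6/t + 3| < 6|t + 2|/2, which is < eps when |t + 2| < (1/3)eps.
Take delta = min(1, (1/3)eps). Then 0 < |t + 2| < delta gives both |t + 2| < 1 and |t + 2| < (1/3)eps, so |6/t + 3| < eps.

delta = min(1, (1/3)eps)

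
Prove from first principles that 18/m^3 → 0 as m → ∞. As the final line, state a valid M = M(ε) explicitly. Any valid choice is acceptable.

M = (18/ε)^{1/3}

Fix ε > 0. For m ≥ 1, |18/m^3 − 0| = 18/m^3.
18/m^3 < ε ⇔ m^3 > 18/ε ⇔ m > (18/ε)^{1/3}.
Take M = (18/ε)^{1/3}. Then m > M implies 18/m^3 < ε.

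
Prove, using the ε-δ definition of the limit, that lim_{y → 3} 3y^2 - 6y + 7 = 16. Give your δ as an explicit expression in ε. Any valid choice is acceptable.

δ = min(2, ε/18)

Suppose ε > 0. We want δ > 0 such that 0 < |y − 3| < δ implies |(3y^2 - 6y + 7) − 16| < ε.
(3y^2 - 6y + 7) − 16 = 3y^2 - 6y - 9 = (y − 3)(3y + 3).
So |(3y^2 - 6y + 7) − 16| = |y − 3|·|3y + 3|.
Assume first that |y − 3| < 2, so |y| < 5. Then |3y + 3| ≤ 3·5 + 3 = 18.
Hence |(3y^2 - 6y + 7) − 16| ≤ 18|y − 3| < ε provided |y − 3| < ε/18.
Take δ = min(2, ε/18). Then 0 < |y − 3| < δ gives both |y − 3| < 2 and |y − 3| < ε/18, so |(3y^2 - 6y + 7) − 16| < ε.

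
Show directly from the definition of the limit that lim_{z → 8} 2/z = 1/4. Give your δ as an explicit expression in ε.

Let ε > 0 be given. We seek δ > 0 such that 0 < |z − 8| < δ implies |2/z − (1/4)| < ε.
|2/z − (1/4)| = 2·|8 − z|/(8·|z|) = 2|z − 8|/(8|z|).
Restrict δ ≤ 4. Then |z − 8| < 4 gives |z| > 4, so 8|z| > 32.
Then |2/z − (1/4)| < 2|z − 8|/32, which is < ε when |z − 8| < 16ε.
Take δ = min(4, 16ε). Then 0 < |z − 8| < δ gives both |z − 8| < 4 and |z − 8| < 16ε, so |2/z − (1/4)| < ε.

δ = min(4, 16ε)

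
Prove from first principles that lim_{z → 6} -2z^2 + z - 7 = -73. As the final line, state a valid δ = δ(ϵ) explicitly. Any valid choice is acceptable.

δ = min(1, ϵ/25)

Suppose ϵ > 0. We want δ > 0 such that 0 < |z − 6| < δ implies |(-2z^2 + z - 7) + 73| < ϵ.
(-2z^2 + z - 7) + 73 = -2z^2 + z + 66 = (z − 6)(-2z - 11).
So |(-2z^2 + z - 7) + 73| = |z − 6|·|-2z - 11|.
Require δ ≤ 1. Then |z − 6| < 1 gives |z| < 7, and by the triangle inequality |-2z - 11| ≤ 2·7 + 11 = 25.
Hence |(-2z^2 + z - 7) + 73| ≤ 25|z − 6| < ϵ provided |z − 6| < ϵ/25.
Choosing δ = min(1, ϵ/25) ensures both conditions, hence |(-2z^2 + z - 7) + 73| < ϵ.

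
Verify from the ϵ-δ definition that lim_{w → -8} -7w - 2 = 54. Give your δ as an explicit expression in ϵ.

δ = ϵ/7

Fix ϵ > 0. We need δ > 0 so that 0 < |w + 8| < δ implies |(-7w - 2) − 54| < ϵ.
|(-7w - 2) − 54| = |-7w - 56| = 7|w + 8|.
So 7|w + 8| < ϵ exactly when |w + 8| < ϵ/7.
Take δ = ϵ/7. If 0 < |w + 8| < δ then |(-7w - 2) − 54| = 7|w + 8| < 7·(ϵ/7) = ϵ.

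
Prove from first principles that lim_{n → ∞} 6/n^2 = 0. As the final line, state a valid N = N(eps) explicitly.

N = (6/eps)^{1/2}

Let eps > 0 be given. For n ≥ 1, |6/n^2 − 0| = 6/n^2.
6/n^2 < eps ⇔ n^2 > 6/eps ⇔ n > (6/eps)^{1/2}.
Take N = (6/eps)^{1/2}. Then n > N implies 6/n^2 < eps.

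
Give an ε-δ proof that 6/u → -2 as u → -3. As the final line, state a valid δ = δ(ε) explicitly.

δ = min(3/2, (3/4)ε)

Suppose ε > 0. We seek δ > 0 such that 0 < |u + 3| < δ implies |6/u + 2| < ε.
|6/u + 2| = 6·|-3 − u|/(3·|u|) = 6|u + 3|/(3|u|).
Restrict δ ≤ 3/2. Then |u + 3| < 3/2 gives |u| > 3/2, so 3|u| > 9/2.
Then |6/u + 2| < 6|u + 3|/(9/2), which is < ε when |u + 3| < (3/4)ε.
Take δ = min(3/2, (3/4)ε). Then 0 < |u + 3| < δ gives both |u + 3| < 3/2 and |u + 3| < (3/4)ε, so |6/u + 2| < ε.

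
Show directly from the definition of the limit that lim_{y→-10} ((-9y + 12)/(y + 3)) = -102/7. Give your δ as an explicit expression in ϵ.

δ = min(7/2, (49/78)ϵ)

Fix ϵ > 0. We want δ > 0 with 0 < |y + 10| < δ ⇒ |(-9y + 12)/(y + 3) + 102/7| < ϵ.
Combining over a common denominator, (-9y + 12)/(y + 3) + 102/7 = [(-9y + 12)·(-7) − 102·(y + 3)] / [(-7)·(y + 3)] = -39(y + 10) / ((-7)(y + 3)).
So |(-9y + 12)/(y + 3) + 102/7| = 39|y + 10| / (7·|y + 3|).
Require δ ≤ 7/2, so |y + 3| ≥ |-7| − |y + 10| > 7 − 7/2 = 7/2.
Hence |(-9y + 12)/(y + 3) + 102/7| < 39|y + 10|/(7·(7/2)) = (78/49)|y + 10|, which is < ϵ once |y + 10| < (49/78)ϵ.
Take δ = min(7/2, (49/78)ϵ). Then 0 < |y + 10| < δ forces both bounds, so |(-9y + 12)/(y + 3) + 102/7| < ϵ.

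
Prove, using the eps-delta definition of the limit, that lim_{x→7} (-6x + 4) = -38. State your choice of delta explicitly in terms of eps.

delta = eps/6

Fix eps > 0. We need delta > 0 so that 0 < |x − 7| < delta implies |(-6x + 4) + 38| < eps.
Since (-6x + 4) + 38 = -6(x − 7), we have |(-6x + 4) + 38| = 6|x − 7|.
So 6|x − 7| < eps exactly when |x − 7| < eps/6.
Choosing delta = eps/6 gives |(-6x + 4) + 38| = 6|x − 7| < eps whenever |x − 7| < delta.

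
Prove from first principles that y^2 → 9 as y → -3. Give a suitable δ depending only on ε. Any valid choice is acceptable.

Fix ε > 0. We seek δ > 0 with 0 < |y + 3| < δ ⇒ |y^2 − 9| < ε.
Factor: y^2 − 9 = (y + 3)(y - 3), so |y^2 − 9| = |y + 3|·|y - 3|.
Restrict δ ≤ 1. Then |y + 3| < 1 gives |y| < 4, so by the triangle inequality |y - 3| ≤ 4 + 3 = 7.
Hence |y^2 − 9| ≤ 7|y + 3|, which is < ε once |y + 3| < ε/7.
Take δ = min(1, ε/7). If 0 < |y + 3| < δ then both bounds hold and |y^2 − 9| ≤ 7|y + 3| < 7·(ε/7) = ε.

δ = min(1, ε/7)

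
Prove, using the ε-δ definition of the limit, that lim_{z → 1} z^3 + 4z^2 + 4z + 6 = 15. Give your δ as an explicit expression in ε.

Let ε > 0 be given. We want δ > 0 such that 0 < |z − 1| < δ implies |(z^3 + 4z^2 + 4z + 6) − 15| < ε.
(z^3 + 4z^2 + 4z + 6) − 15 = z^3 + 4z^2 + 4z - 9 = (z − 1)(z^2 + 5z + 9).
So |(z^3 + 4z^2 + 4z + 6) − 15| = |z − 1|·|z^2 + 5z + 9|.
Require δ ≤ 2. Then |z − 1| < 2 gives |z| < 3, and by the triangle inequality |z^2 + 5z + 9| ≤ 3^2 + 5·3 + 9 = 33.
Hence |(z^3 + 4z^2 + 4z + 6) − 15| ≤ 33|z − 1| < ε provided |z − 1| < ε/33.
Take δ = min(2, ε/33). Then 0 < |z − 1| < δ gives both |z − 1| < 2 and |z − 1| < ε/33, so |(z^3 + 4z^2 + 4z + 6) − 15| < ε.

δ = min(2, ε/33)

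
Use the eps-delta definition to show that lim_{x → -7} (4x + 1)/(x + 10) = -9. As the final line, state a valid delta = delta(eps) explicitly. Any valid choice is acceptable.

delta = min(3/2, (3/26)eps)

Fix eps > 0. We want delta > 0 with 0 < |x + 7| < delta ⇒ |(4x + 1)/(x + 10) + 9| < eps.
Combining over a common denominator, (4x + 1)/(x + 10) + 9 = [(4x + 1)·3 − (-27)·(x + 10)] / [3·(x + 10)] = 39(x + 7) / (3(x + 10)).
So |(4x + 1)/(x + 10) + 9| = 39|x + 7| / (3·|x + 10|).
Restrict delta ≤ 3/2. Then |x + 7| < 3/2 gives |x + 10| = |(x + 7) + 3| ≥ 3 − 3/2 = 3/2.
Hence |(4x + 1)/(x + 10) + 9| < 39|x + 7|/(3·(3/2)) = (26/3)|x + 7|, which is < eps once |x + 7| < (3/26)eps.
Take delta = min(3/2, (3/26)eps). Then 0 < |x + 7| < delta forces both bounds, so |(4x + 1)/(x + 10) + 9| < eps.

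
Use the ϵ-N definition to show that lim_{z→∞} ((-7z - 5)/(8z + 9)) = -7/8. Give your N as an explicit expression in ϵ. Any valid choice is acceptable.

Let ϵ > 0. We seek N > 0 such that z > N implies |(-7z - 5)/(8z + 9) + 7/8| < ϵ.
(-7z - 5)/(8z + 9) + 7/8 = (8(-7z - 5) − (-7)(8z + 9)) / (8(8z + 9)) = 23/(8(8z + 9)).
For z > 0 we have 8z + 9 > 8z, so |(-7z - 5)/(8z + 9) + 7/8| = 23/(8(8z + 9)) < 23/(8·8z) = (23/64)/z.
Thus |(-7z - 5)/(8z + 9) + 7/8| < ϵ whenever z > (23/64)/ϵ.
Take N = (23/64)/ϵ. If z > N then |(-7z - 5)/(8z + 9) + 7/8| < (23/64)/z < ϵ.

N = (23/64)/ϵ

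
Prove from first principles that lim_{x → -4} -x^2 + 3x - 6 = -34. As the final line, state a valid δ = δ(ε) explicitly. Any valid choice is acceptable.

δ = min(1, ε/12)

Let ε > 0 be given. We want δ > 0 such that 0 < |x + 4| < δ implies |(-x^2 + 3x - 6) + 34| < ε.
(-x^2 + 3x - 6) + 34 = -x^2 + 3x + 28 = (x + 4)(-x + 7).
So |(-x^2 + 3x - 6) + 34| = |x + 4|·|-x + 7|.
Assume first that |x + 4| < 1, so |x| < 5. Then |-x + 7| ≤ 5 + 7 = 12.
Hence |(-x^2 + 3x - 6) + 34| ≤ 12|x + 4| < ε provided |x + 4| < ε/12.
Choosing δ = min(1, ε/12) ensures both conditions, hence |(-x^2 + 3x - 6) + 34| < ε.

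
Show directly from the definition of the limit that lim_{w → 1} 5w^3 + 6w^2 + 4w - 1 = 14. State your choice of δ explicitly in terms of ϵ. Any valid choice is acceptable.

δ = min(1, ϵ/57)

Suppose ϵ > 0. We want δ > 0 such that 0 < |w − 1| < δ implies |(5w^3 + 6w^2 + 4w - 1) − 14| < ϵ.
(5w^3 + 6w^2 + 4w - 1) − 14 = 5w^3 + 6w^2 + 4w - 15 = (w − 1)(5w^2 + 11w + 15).
So |(5w^3 + 6w^2 + 4w - 1) − 14| = |w − 1|·|5w^2 + 11w + 15|.
Assume first that |w − 1| < 1, so |w| < 2. Then |5w^2 + 11w + 15| ≤ 5·2^2 + 11·2 + 15 = 57.
Hence |(5w^3 + 6w^2 + 4w - 1) − 14| ≤ 57|w − 1| < ϵ provided |w − 1| < ϵ/57.
Choosing δ = min(1, ϵ/57) ensures both conditions, hence |(5w^3 + 6w^2 + 4w - 1) − 14| < ϵ.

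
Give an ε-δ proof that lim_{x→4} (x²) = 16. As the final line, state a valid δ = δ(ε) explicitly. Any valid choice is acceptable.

δ = min(2, ε/10)

Fix ε > 0. We seek δ > 0 with 0 < |x − 4| < δ ⇒ |x² − 16| < ε.
Factor: x² − 16 = (x − 4)(x + 4), so |x² − 16| = |x − 4|·|x + 4|.
Impose δ ≤ 2 so that |x| < 6; then |x + 4| ≤ 10.
Hence |x² − 16| ≤ 10|x − 4|, which is < ε once |x − 4| < ε/10.
Take δ = min(2, ε/10). If 0 < |x − 4| < δ then both bounds hold and |x² − 16| ≤ 10|x − 4| < 10·(ε/10) = ε.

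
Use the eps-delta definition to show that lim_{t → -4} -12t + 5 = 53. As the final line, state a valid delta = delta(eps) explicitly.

Let eps > 0 be given. We need delta > 0 so that 0 < |t + 4| < delta implies |(-12t + 5) − 53| < eps.
|(-12t + 5) − 53| = |-12t - 48| = 12|t + 4|.
Thus it suffices that |t + 4| < eps/12.
Choosing delta = eps/12 gives |(-12t + 5) − 53| = 12|t + 4| < eps whenever |t + 4| < delta.

delta = eps/12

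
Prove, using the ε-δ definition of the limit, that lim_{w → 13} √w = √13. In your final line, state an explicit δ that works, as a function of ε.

Let ε > 0. We want δ > 0 such that 0 < |w − 13| < δ implies |√w − √13| < ε.
Rationalise: √w − √13 = (w − 13)/(√w + √13), so |√w − √13| = |w − 13|/(√w + √13).
Restrict δ ≤ 13 so that |w − 13| < 13 forces w > 0, and then √w + √13 > √13.
Hence |√w − √13| < |w − 13|/√13, which is < ε once |w − 13| < √13·ε.
Take δ = min(13, √13·ε). If 0 < |w − 13| < δ then w > 0 and |√w − √13| < |w − 13|/√13 < ε.

δ = min(13, √13·ε)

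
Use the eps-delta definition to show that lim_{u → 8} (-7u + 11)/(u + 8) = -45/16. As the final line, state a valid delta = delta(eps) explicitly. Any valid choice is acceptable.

delta = min(8, (128/67)eps)

Let eps > 0. We want delta > 0 with 0 < |u − 8| < delta ⇒ |(-7u + 11)/(u + 8) + 45/16| < eps.
Combining over a common denominator, (-7u + 11)/(u + 8) + 45/16 = [(-7u + 11)·16 − (-45)·(u + 8)] / [16·(u + 8)] = -67(u − 8) / (16(u + 8)).
So |(-7u + 11)/(u + 8) + 45/16| = 67|u − 8| / (16·|u + 8|).
Require delta ≤ 8, so |u + 8| ≥ |16| − |u − 8| > 16 − 8 = 8.
Hence |(-7u + 11)/(u + 8) + 45/16| < 67|u − 8|/(16·8) = (67/128)|u − 8|, which is < eps once |u − 8| < (128/67)eps.
Take delta = min(8, (128/67)eps). Then 0 < |u − 8| < delta forces both bounds, so |(-7u + 11)/(u + 8) + 45/16| < eps.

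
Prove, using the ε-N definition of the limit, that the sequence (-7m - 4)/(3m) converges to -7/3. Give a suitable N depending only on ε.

N = (4/3)/ε

Fix ε > 0. For m ≥ 1, |(-7m - 4)/(3m) + 7/3| = |-12|/(3(3m)) = 12/(3(3m)).
Since 3m ≥ 3m for m ≥ 1, this is ≤ 12/(3·3m) = (4/3)/m.
So |(-7m - 4)/(3m) + 7/3| < ε whenever m > (4/3)/ε.
Take N = (4/3)/ε. If m > N then |(-7m - 4)/(3m) + 7/3| ≤ (4/3)/m < ε.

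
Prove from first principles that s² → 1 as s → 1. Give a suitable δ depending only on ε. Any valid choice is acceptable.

δ = min(2, ε/4)

Let ε > 0. We seek δ > 0 with 0 < |s − 1| < δ ⇒ |s² − 1| < ε.
Factor: s² − 1 = (s − 1)(s + 1), so |s² − 1| = |s − 1|·|s + 1|.
Restrict δ ≤ 2. Then |s − 1| < 2 gives |s| < 3, so by the triangle inequality |s + 1| ≤ 3 + 1 = 4.
Hence |s² − 1| ≤ 4|s − 1|, which is < ε once |s − 1| < ε/4.
Take δ = min(2, ε/4). If 0 < |s − 1| < δ then both bounds hold and |s² − 1| ≤ 4|s − 1| < 4·(ε/4) = ε.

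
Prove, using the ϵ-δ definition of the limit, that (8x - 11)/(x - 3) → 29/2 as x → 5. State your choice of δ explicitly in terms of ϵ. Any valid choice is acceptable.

δ = min(1, (2/13)ϵ)

Suppose ϵ > 0. We want δ > 0 with 0 < |x − 5| < δ ⇒ |(8x - 11)/(x - 3) − (29/2)| < ϵ.
Combining over a common denominator, (8x - 11)/(x - 3) − (29/2) = [(8x - 11)·2 − 29·(x - 3)] / [2·(x - 3)] = -13(x − 5) / (2(x - 3)).
So |(8x - 11)/(x - 3) − (29/2)| = 13|x − 5| / (2·|x − 3|).
Require δ ≤ 1, so |x − 3| ≥ |2| − |x − 5| > 2 − 1 = 1.
Hence |(8x - 11)/(x - 3) − (29/2)| < 13|x − 5|/(2·1) = (13/2)|x − 5|, which is < ϵ once |x − 5| < (2/13)ϵ.
Take δ = min(1, (2/13)ϵ). Then 0 < |x − 5| < δ forces both bounds, so |(8x - 11)/(x - 3) − (29/2)| < ϵ.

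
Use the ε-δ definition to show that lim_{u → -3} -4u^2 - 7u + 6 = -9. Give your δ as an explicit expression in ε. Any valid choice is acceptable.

Fix ε > 0. We want δ > 0 such that 0 < |u + 3| < δ implies |(-4u^2 - 7u + 6) + 9| < ε.
(-4u^2 - 7u + 6) + 9 = -4u^2 - 7u + 15 = (u + 3)(-4u + 5).
So |(-4u^2 - 7u + 6) + 9| = |u + 3|·|-4u + 5|.
Require δ ≤ 1. Then |u + 3| < 1 gives |u| < 4, and by the triangle inequality |-4u + 5| ≤ 4·4 + 5 = 21.
Hence |(-4u^2 - 7u + 6) + 9| ≤ 21|u + 3| < ε provided |u + 3| < ε/21.
Take δ = min(1, ε/21). Then 0 < |u + 3| < δ gives both |u + 3| < 1 and |u + 3| < ε/21, so |(-4u^2 - 7u + 6) + 9| < ε.

δ = min(1, ε/21)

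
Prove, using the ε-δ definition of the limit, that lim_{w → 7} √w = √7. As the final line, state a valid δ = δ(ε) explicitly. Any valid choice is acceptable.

Suppose ε > 0. We want δ > 0 such that 0 < |w − 7| < δ implies |√w − √7| < ε.
Multiplying by the conjugate, |√w − √7| = |w − 7|/(√w + √7).
Restrict δ ≤ 7 so that |w − 7| < 7 forces w > 0, and then √w + √7 > √7.
Hence |√w − √7| < |w − 7|/√7, which is < ε once |w − 7| < √7·ε.
Take δ = min(7, √7·ε). If 0 < |w − 7| < δ then w > 0 and |√w − √7| < |w − 7|/√7 < ε.

δ = min(7, √7·ε)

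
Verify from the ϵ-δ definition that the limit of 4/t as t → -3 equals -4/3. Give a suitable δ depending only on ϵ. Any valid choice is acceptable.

δ = min(3/2, (9/8)ϵ)

Let ϵ > 0 be given. We seek δ > 0 such that 0 < |t + 3| < δ implies |4/t + 4/3| < ϵ.
|4/t + 4/3| = 4·|-3 − t|/(3·|t|) = 4|t + 3|/(3|t|).
Restrict δ ≤ 3/2. Then |t + 3| < 3/2 gives |t| > 3/2, so 3|t| > 9/2.
Then |4/t + 4/3| < 4|t + 3|/(9/2), which is < ϵ when |t + 3| < (9/8)ϵ.
Take δ = min(3/2, (9/8)ϵ). Then 0 < |t + 3| < δ gives both |t + 3| < 3/2 and |t + 3| < (9/8)ϵ, so |4/t + 4/3| < ϵ.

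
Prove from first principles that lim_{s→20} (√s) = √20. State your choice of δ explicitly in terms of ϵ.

Let ϵ > 0. We want δ > 0 such that 0 < |s − 20| < δ implies |√s − √20| < ϵ.
Rationalise: √s − √20 = (s − 20)/(√s + √20), so |√s − √20| = |s − 20|/(√s + √20).
Restrict δ ≤ 20 so that |s − 20| < 20 forces s > 0, and then √s + √20 > √20.
Hence |√s − √20| < |s − 20|/√20, which is < ϵ once |s − 20| < √20·ϵ.
Take δ = min(20, √20·ϵ). If 0 < |s − 20| < δ then s > 0 and |√s − √20| < |s − 20|/√20 < ϵ.

δ = min(20, √20·ϵ)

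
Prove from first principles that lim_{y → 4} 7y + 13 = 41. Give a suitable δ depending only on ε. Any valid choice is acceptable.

δ = ε/7

Suppose ε > 0. We need δ > 0 so that 0 < |y − 4| < δ implies |(7y + 13) − 41| < ε.
Since (7y + 13) − 41 = 7(y − 4), we have |(7y + 13) − 41| = 7|y − 4|.
So 7|y − 4| < ε exactly when |y − 4| < ε/7.
Choosing δ = ε/7 gives |(7y + 13) − 41| = 7|y − 4| < ε whenever |y − 4| < δ.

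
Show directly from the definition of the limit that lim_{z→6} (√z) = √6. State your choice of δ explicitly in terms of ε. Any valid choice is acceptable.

δ = min(6, √6·ε)

Let ε > 0. We want δ > 0 such that 0 < |z − 6| < δ implies |√z − √6| < ε.
Multiplying by the conjugate, |√z − √6| = |z − 6|/(√z + √6).
Restrict δ ≤ 6 so that |z − 6| < 6 forces z > 0, and then √z + √6 > √6.
Hence |√z − √6| < |z − 6|/√6, which is < ε once |z − 6| < √6·ε.
Take δ = min(6, √6·ε). If 0 < |z − 6| < δ then z > 0 and |√z − √6| < |z − 6|/√6 < ε.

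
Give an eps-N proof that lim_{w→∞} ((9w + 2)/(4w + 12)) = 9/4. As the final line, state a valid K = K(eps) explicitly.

Let eps > 0 be given. We seek K > 0 such that w > K implies |(9w + 2)/(4w + 12) − (9/4)| < eps.
(9w + 2)/(4w + 12) − (9/4) = (4(9w + 2) − 9(4w + 12)) / (4(4w + 12)) = -100/(4(4w + 12)).
For w > 0 we have 4w + 12 > 4w, so |(9w + 2)/(4w + 12) − (9/4)| = 100/(4(4w + 12)) < 100/(4·4w) = (25/4)/w.
Thus |(9w + 2)/(4w + 12) − (9/4)| < eps whenever w > (25/4)/eps.
Take K = (25/4)/eps. If w > K then |(9w + 2)/(4w + 12) − (9/4)| < (25/4)/w < eps.

K = (25/4)/eps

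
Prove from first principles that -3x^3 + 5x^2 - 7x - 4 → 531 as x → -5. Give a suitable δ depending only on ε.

Fix ε > 0. We want δ > 0 such that 0 < |x + 5| < δ implies |(-3x^3 + 5x^2 - 7x - 4) − 531| < ε.
(-3x^3 + 5x^2 - 7x - 4) − 531 = -3x^3 + 5x^2 - 7x - 535 = (x + 5)(-3x^2 + 20x - 107).
So |(-3x^3 + 5x^2 - 7x - 4) − 531| = |x + 5|·|-3x^2 + 20x - 107|.
Assume first that |x + 5| < 1, so |x| < 6. Then |-3x^2 + 20x - 107| ≤ 3·6^2 + 20·6 + 107 = 335.
Hence |(-3x^3 + 5x^2 - 7x - 4) − 531| ≤ 335|x + 5| < ε provided |x + 5| < ε/335.
Take δ = min(1, ε/335). Then 0 < |x + 5| < δ gives both |x + 5| < 1 and |x + 5| < ε/335, so |(-3x^3 + 5x^2 - 7x - 4) − 531| < ε.

δ = min(1, ε/335)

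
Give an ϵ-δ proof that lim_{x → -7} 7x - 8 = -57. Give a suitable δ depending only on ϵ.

δ = ϵ/7

Let ϵ > 0. We need δ > 0 so that 0 < |x + 7| < δ implies |(7x - 8) + 57| < ϵ.
|(7x - 8) + 57| = |7x + 49| = 7|x + 7|.
Thus it suffices that |x + 7| < ϵ/7.
Take δ = ϵ/7. If 0 < |x + 7| < δ then |(7x - 8) + 57| = 7|x + 7| < 7·(ϵ/7) = ϵ.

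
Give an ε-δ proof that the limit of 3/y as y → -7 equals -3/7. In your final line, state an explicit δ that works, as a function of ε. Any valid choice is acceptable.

Suppose ε > 0. We seek δ > 0 such that 0 < |y + 7| < δ implies |3/y + 3/7| < ε.
|3/y + 3/7| = 3·|-7 − y|/(7·|y|) = 3|y + 7|/(7|y|).
Require δ ≤ 7/2 so that |y| > 7 − 7/2 = 7/2, hence 7|y| > 49/2.
Then |3/y + 3/7| < 3|y + 7|/(49/2), which is < ε when |y + 7| < (49/6)ε.
Take δ = min(7/2, (49/6)ε). Then 0 < |y + 7| < δ gives both |y + 7| < 7/2 and |y + 7| < (49/6)ε, so |3/y + 3/7| < ε.

δ = min(7/2, (49/6)ε)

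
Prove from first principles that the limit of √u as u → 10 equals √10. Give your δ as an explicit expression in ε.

Suppose ε > 0. We want δ > 0 such that 0 < |u − 10| < δ implies |√u − √10| < ε.
Rationalise: √u − √10 = (u − 10)/(√u + √10), so |√u − √10| = |u − 10|/(√u + √10).
Restrict δ ≤ 10 so that |u − 10| < 10 forces u > 0, and then √u + √10 > √10.
Hence |√u − √10| < |u − 10|/√10, which is < ε once |u − 10| < √10·ε.
Take δ = min(10, √10·ε). If 0 < |u − 10| < δ then u > 0 and |√u − √10| < |u − 10|/√10 < ε.

δ = min(10, √10·ε)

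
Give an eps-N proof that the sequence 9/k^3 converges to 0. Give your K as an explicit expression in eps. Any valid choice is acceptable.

K = (9/eps)^{1/3}

Let eps > 0. For k ≥ 1, |9/k^3 − 0| = 9/k^3.
9/k^3 < eps ⇔ k^3 > 9/eps ⇔ k > (9/eps)^{1/3}.
Take K = (9/eps)^{1/3}. Then k > K implies 9/k^3 < eps.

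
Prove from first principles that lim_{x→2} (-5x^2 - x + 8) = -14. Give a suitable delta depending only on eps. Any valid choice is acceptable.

delta = min(2, eps/31)

Let eps > 0. We want delta > 0 such that 0 < |x − 2| < delta implies |(-5x^2 - x + 8) + 14| < eps.
(-5x^2 - x + 8) + 14 = -5x^2 - x + 22 = (x − 2)(-5x - 11).
So |(-5x^2 - x + 8) + 14| = |x − 2|·|-5x - 11|.
Assume first that |x − 2| < 2, so |x| < 4. Then |-5x - 11| ≤ 5·4 + 11 = 31.
Hence |(-5x^2 - x + 8) + 14| ≤ 31|x − 2| < eps provided |x − 2| < eps/31.
Choosing delta = min(2, eps/31) ensures both conditions, hence |(-5x^2 - x + 8) + 14| < eps.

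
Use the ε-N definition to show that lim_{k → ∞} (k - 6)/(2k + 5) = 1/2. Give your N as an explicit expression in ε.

N = (17/4)/ε

Let ε > 0 be given. For k ≥ 1, |(k - 6)/(2k + 5) − (1/2)| = |-17|/(2(2k + 5)) = 17/(2(2k + 5)).
Since 2k + 5 ≥ 2k for k ≥ 1, this is ≤ 17/(2·2k) = (17/4)/k.
So |(k - 6)/(2k + 5) − (1/2)| < ε whenever k > (17/4)/ε.
Take N = (17/4)/ε. If k > N then |(k - 6)/(2k + 5) − (1/2)| ≤ (17/4)/k < ε.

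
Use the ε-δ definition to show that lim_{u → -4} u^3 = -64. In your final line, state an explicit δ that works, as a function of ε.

Let ε > 0 be given. We seek δ > 0 with 0 < |u + 4| < δ ⇒ |u^3 + 64| < ε.
Factor: u^3 + 64 = (u + 4)(u^2 - 4u + 16), so |u^3 + 64| = |u + 4|·|u^2 - 4u + 16|.
Restrict δ ≤ 1. Then |u + 4| < 1 gives |u| < 5, so by the triangle inequality |u^2 - 4u + 16| ≤ 5^2 + 4·5 + 16 = 61.
Hence |u^3 + 64| ≤ 61|u + 4|, which is < ε once |u + 4| < ε/61.
Take δ = min(1, ε/61). If 0 < |u + 4| < δ then both bounds hold and |u^3 + 64| ≤ 61|u + 4| < 61·(ε/61) = ε.

δ = min(1, ε/61)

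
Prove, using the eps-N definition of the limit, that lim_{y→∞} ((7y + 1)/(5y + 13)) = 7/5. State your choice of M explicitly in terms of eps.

M = (86/25)/eps

Suppose eps > 0. We seek M > 0 such that y > M implies |(7y + 1)/(5y + 13) − (7/5)| < eps.
(7y + 1)/(5y + 13) − (7/5) = (5(7y + 1) − 7(5y + 13)) / (5(5y + 13)) = -86/(5(5y + 13)).
For y > 0 we have 5y + 13 > 5y, so |(7y + 1)/(5y + 13) − (7/5)| = 86/(5(5y + 13)) < 86/(5·5y) = (86/25)/y.
Thus |(7y + 1)/(5y + 13) − (7/5)| < eps whenever y > (86/25)/eps.
Take M = (86/25)/eps. If y > M then |(7y + 1)/(5y + 13) − (7/5)| < (86/25)/y < eps.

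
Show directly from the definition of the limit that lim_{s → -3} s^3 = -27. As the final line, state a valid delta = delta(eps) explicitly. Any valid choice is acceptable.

delta = min(1, eps/37)

Let eps > 0. We seek delta > 0 with 0 < |s + 3| < delta ⇒ |s^3 + 27| < eps.
Factor: s^3 + 27 = (s + 3)(s^2 - 3s + 9), so |s^3 + 27| = |s + 3|·|s^2 - 3s + 9|.
Impose delta ≤ 1 so that |s| < 4; then |s^2 - 3s + 9| ≤ 37.
Hence |s^3 + 27| ≤ 37|s + 3|, which is < eps once |s + 3| < eps/37.
Take delta = min(1, eps/37). If 0 < |s + 3| < delta then both bounds hold and |s^3 + 27| ≤ 37|s + 3| < 37·(eps/37) = eps.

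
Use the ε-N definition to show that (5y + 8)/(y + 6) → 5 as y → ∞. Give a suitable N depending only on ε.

N = 22/ε

Let ε > 0 be given. We seek N > 0 such that y > N implies |(5y + 8)/(y + 6) − 5| < ε.
(5y + 8)/(y + 6) − 5 = ((5y + 8) − 5(y + 6)) / ((y + 6)) = -22/((y + 6)).
For y > 0 we have y + 6 > y, so |(5y + 8)/(y + 6) − 5| = 22/((y + 6)) < 22/(y) = 22/y.
Thus |(5y + 8)/(y + 6) − 5| < ε whenever y > 22/ε.
Take N = 22/ε. If y > N then |(5y + 8)/(y + 6) − 5| < 22/y < ε.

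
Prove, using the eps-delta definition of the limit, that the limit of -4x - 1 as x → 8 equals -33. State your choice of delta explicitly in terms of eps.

Let eps > 0. We need delta > 0 so that 0 < |x − 8| < delta implies |(-4x - 1) + 33| < eps.
|(-4x - 1) + 33| = |-4x + 32| = 4|x − 8|.
Thus it suffices that |x − 8| < eps/4.
Take delta = eps/4. If 0 < |x − 8| < delta then |(-4x - 1) + 33| = 4|x − 8| < 4·(eps/4) = eps.

delta = eps/4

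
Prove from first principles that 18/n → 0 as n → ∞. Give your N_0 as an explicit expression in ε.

N_0 = 18/ε

Fix ε > 0. For n ≥ 1, |18/n − 0| = 18/(n) ≤ 18/n.
We need 18/n < ε, i.e. n > 18/ε.
Take N_0 = 18/ε. If n > N_0 then |18/n| ≤ 18/n < ε.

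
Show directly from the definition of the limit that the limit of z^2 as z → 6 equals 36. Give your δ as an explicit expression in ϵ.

δ = min(1, ϵ/13)

Let ϵ > 0 be given. We seek δ > 0 with 0 < |z − 6| < δ ⇒ |z^2 − 36| < ϵ.
Factor: z^2 − 36 = (z − 6)(z + 6), so |z^2 − 36| = |z − 6|·|z + 6|.
Impose δ ≤ 1 so that |z| < 7; then |z + 6| ≤ 13.
Hence |z^2 − 36| ≤ 13|z − 6|, which is < ϵ once |z − 6| < ϵ/13.
Take δ = min(1, ϵ/13). If 0 < |z − 6| < δ then both bounds hold and |z^2 − 36| ≤ 13|z − 6| < 13·(ϵ/13) = ϵ.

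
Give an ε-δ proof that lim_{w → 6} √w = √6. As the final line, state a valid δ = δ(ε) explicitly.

Suppose ε > 0. We want δ > 0 such that 0 < |w − 6| < δ implies |√w − √6| < ε.
Multiplying by the conjugate, |√w − √6| = |w − 6|/(√w + √6).
Restrict δ ≤ 6 so that |w − 6| < 6 forces w > 0, and then √w + √6 > √6.
Hence |√w − √6| < |w − 6|/√6, which is < ε once |w − 6| < √6·ε.
Take δ = min(6, √6·ε). If 0 < |w − 6| < δ then w > 0 and |√w − √6| < |w − 6|/√6 < ε.

δ = min(6, √6·ε)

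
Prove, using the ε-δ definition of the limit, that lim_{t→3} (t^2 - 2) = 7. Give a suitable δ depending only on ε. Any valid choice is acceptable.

Let ε > 0 be given. We want δ > 0 such that 0 < |t − 3| < δ implies |(t^2 - 2) − 7| < ε.
(t^2 - 2) − 7 = t^2 - 9 = (t − 3)(t + 3).
So |(t^2 - 2) − 7| = |t − 3|·|t + 3|.
Assume first that |t − 3| < 1, so |t| < 4. Then |t + 3| ≤ 4 + 3 = 7.
Hence |(t^2 - 2) − 7| ≤ 7|t − 3| < ε provided |t − 3| < ε/7.
Choosing δ = min(1, ε/7) ensures both conditions, hence |(t^2 - 2) − 7| < ε.

δ = min(1, ε/7)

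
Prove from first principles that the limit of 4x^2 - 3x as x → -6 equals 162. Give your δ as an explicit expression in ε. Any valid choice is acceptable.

δ = min(1, ε/55)

Let ε > 0 be given. We want δ > 0 such that 0 < |x + 6| < δ implies |(4x^2 - 3x) − 162| < ε.
(4x^2 - 3x) − 162 = 4x^2 - 3x - 162 = (x + 6)(4x - 27).
So |(4x^2 - 3x) − 162| = |x + 6|·|4x - 27|.
Assume first that |x + 6| < 1, so |x| < 7. Then |4x - 27| ≤ 4·7 + 27 = 55.
Hence |(4x^2 - 3x) − 162| ≤ 55|x + 6| < ε provided |x + 6| < ε/55.
Take δ = min(1, ε/55). Then 0 < |x + 6| < δ gives both |x + 6| < 1 and |x + 6| < ε/55, so |(4x^2 - 3x) − 162| < ε.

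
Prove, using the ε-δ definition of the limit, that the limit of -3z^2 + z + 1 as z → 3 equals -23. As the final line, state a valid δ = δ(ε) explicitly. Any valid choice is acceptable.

δ = min(1, ε/20)

Let ε > 0 be given. We want δ > 0 such that 0 < |z − 3| < δ implies |(-3z^2 + z + 1) + 23| < ε.
(-3z^2 + z + 1) + 23 = -3z^2 + z + 24 = (z − 3)(-3z - 8).
So |(-3z^2 + z + 1) + 23| = |z − 3|·|-3z - 8|.
Require δ ≤ 1. Then |z − 3| < 1 gives |z| < 4, and by the triangle inequality |-3z - 8| ≤ 3·4 + 8 = 20.
Hence |(-3z^2 + z + 1) + 23| ≤ 20|z − 3| < ε provided |z − 3| < ε/20.
Take δ = min(1, ε/20). Then 0 < |z − 3| < δ gives both |z − 3| < 1 and |z − 3| < ε/20, so |(-3z^2 + z + 1) + 23| < ε.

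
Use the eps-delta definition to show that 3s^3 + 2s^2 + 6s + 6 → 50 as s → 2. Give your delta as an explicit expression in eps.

delta = min(2, eps/102)

Fix eps > 0. We want delta > 0 such that 0 < |s − 2| < delta implies |(3s^3 + 2s^2 + 6s + 6) − 50| < eps.
(3s^3 + 2s^2 + 6s + 6) − 50 = 3s^3 + 2s^2 + 6s - 44 = (s − 2)(3s^2 + 8s + 22).
So |(3s^3 + 2s^2 + 6s + 6) − 50| = |s − 2|·|3s^2 + 8s + 22|.
Assume first that |s − 2| < 2, so |s| < 4. Then |3s^2 + 8s + 22| ≤ 3·4^2 + 8·4 + 22 = 102.
Hence |(3s^3 + 2s^2 + 6s + 6) − 50| ≤ 102|s − 2| < eps provided |s − 2| < eps/102.
Take delta = min(2, eps/102). Then 0 < |s − 2| < delta gives both |s − 2| < 2 and |s − 2| < eps/102, so |(3s^3 + 2s^2 + 6s + 6) − 50| < eps.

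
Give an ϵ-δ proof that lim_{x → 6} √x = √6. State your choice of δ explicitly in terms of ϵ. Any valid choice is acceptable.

δ = min(6, √6·ϵ)

Let ϵ > 0. We want δ > 0 such that 0 < |x − 6| < δ implies |√x − √6| < ϵ.
Rationalise: √x − √6 = (x − 6)/(√x + √6), so |√x − √6| = |x − 6|/(√x + √6).
Restrict δ ≤ 6 so that |x − 6| < 6 forces x > 0, and then √x + √6 > √6.
Hence |√x − √6| < |x − 6|/√6, which is < ϵ once |x − 6| < √6·ϵ.
Take δ = min(6, √6·ϵ). If 0 < |x − 6| < δ then x > 0 and |√x − √6| < |x − 6|/√6 < ϵ.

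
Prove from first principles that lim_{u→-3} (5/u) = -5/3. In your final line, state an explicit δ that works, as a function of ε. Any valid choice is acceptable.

Let ε > 0. We seek δ > 0 such that 0 < |u + 3| < δ implies |5/u + 5/3| < ε.
|5/u + 5/3| = 5·|-3 − u|/(3·|u|) = 5|u + 3|/(3|u|).
Require δ ≤ 3/2 so that |u| > 3 − 3/2 = 3/2, hence 3|u| > 9/2.
Then |5/u + 5/3| < 5|u + 3|/(9/2), which is < ε when |u + 3| < (9/10)ε.
Take δ = min(3/2, (9/10)ε). Then 0 < |u + 3| < δ gives both |u + 3| < 3/2 and |u + 3| < (9/10)ε, so |5/u + 5/3| < ε.

δ = min(3/2, (9/10)ε)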